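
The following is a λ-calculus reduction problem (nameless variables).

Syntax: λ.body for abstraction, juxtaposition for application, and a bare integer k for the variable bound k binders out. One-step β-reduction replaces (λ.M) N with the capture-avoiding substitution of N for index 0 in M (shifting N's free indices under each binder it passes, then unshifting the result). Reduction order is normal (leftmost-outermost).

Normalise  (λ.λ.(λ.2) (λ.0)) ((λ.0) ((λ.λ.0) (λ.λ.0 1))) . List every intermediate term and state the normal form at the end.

  start: (λ.λ.(λ.2) (λ.0)) ((λ.0) ((λ.λ.0) (λ.λ.0 1)))
  step 1: λ.(λ.(λ.0) ((λ.λ.0) (λ.λ.0 1))) (λ.0)
  step 2: λ.(λ.0) ((λ.λ.0) (λ.λ.0 1))
  step 3: λ.(λ.λ.0) (λ.λ.0 1)
  step 4: λ.λ.0

Answer: normal form = λ.λ.0  (in 4 steps)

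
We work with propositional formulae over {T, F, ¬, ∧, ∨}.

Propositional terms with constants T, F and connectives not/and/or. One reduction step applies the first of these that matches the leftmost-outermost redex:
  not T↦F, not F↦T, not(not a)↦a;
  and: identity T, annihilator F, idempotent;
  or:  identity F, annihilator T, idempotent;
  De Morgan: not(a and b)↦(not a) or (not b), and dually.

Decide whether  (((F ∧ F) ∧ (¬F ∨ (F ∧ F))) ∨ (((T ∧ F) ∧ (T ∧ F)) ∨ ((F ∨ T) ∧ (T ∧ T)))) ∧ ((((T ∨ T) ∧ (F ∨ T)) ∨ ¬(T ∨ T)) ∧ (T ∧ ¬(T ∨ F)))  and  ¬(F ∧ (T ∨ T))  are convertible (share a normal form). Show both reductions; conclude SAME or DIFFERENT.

Term A:
  start: (((F ∧ F) ∧ (¬F ∨ (F ∧ F))) ∨ (((T ∧ F) ∧ (T ∧ F)) ∨ ((F ∨ T) ∧ (T ∧ T)))) ∧ ((((T ∨ T) ∧ (F ∨ T)) ∨ ¬(T ∨ T)) ∧ (T ∧ ¬(T ∨ F)))
  [1] ((F ∧ (¬F ∨ (F ∧ F))) ∨ (((T ∧ F) ∧ (T ∧ F)) ∨ ((F ∨ T) ∧ (T ∧ T)))) ∧ ((((T ∨ T) ∧ (F ∨ T)) ∨ ¬(T ∨ T)) ∧ (T ∧ ¬(T ∨ F)))
  [2] (F ∨ (((T ∧ F) ∧ (T ∧ F)) ∨ ((F ∨ T) ∧ (T ∧ T)))) ∧ ((((T ∨ T) ∧ (F ∨ T)) ∨ ¬(T ∨ T)) ∧ (T ∧ ¬(T ∨ F)))
  [3] (((T ∧ F) ∧ (T ∧ F)) ∨ ((F ∨ T) ∧ (T ∧ T))) ∧ ((((T ∨ T) ∧ (F ∨ T)) ∨ ¬(T ∨ T)) ∧ (T ∧ ¬(T ∨ F)))
  [4] ((T ∧ F) ∨ ((F ∨ T) ∧ (T ∧ T))) ∧ ((((T ∨ T) ∧ (F ∨ T)) ∨ ¬(T ∨ T)) ∧ (T ∧ ¬(T ∨ F)))
  [5] (F ∨ ((F ∨ T) ∧ (T ∧ T))) ∧ ((((T ∨ T) ∧ (F ∨ T)) ∨ ¬(T ∨ T)) ∧ (T ∧ ¬(T ∨ F)))
  [6] ((F ∨ T) ∧ (T ∧ T)) ∧ ((((T ∨ T) ∧ (F ∨ T)) ∨ ¬(T ∨ T)) ∧ (T ∧ ¬(T ∨ F)))
  [7] (T ∧ (T ∧ T)) ∧ ((((T ∨ T) ∧ (F ∨ T)) ∨ ¬(T ∨ T)) ∧ (T ∧ ¬(T ∨ F)))
  [8] (T ∧ T) ∧ ((((T ∨ T) ∧ (F ∨ T)) ∨ ¬(T ∨ T)) ∧ (T ∧ ¬(T ∨ F)))
  [9] T ∧ ((((T ∨ T) ∧ (F ∨ T)) ∨ ¬(T ∨ T)) ∧ (T ∧ ¬(T ∨ F)))
  [10] (((T ∨ T) ∧ (F ∨ T)) ∨ ¬(T ∨ T)) ∧ (T ∧ ¬(T ∨ F))
  [11] ((T ∧ (F ∨ T)) ∨ ¬(T ∨ T)) ∧ (T ∧ ¬(T ∨ F))
  [12] ((F ∨ T) ∨ ¬(T ∨ T)) ∧ (T ∧ ¬(T ∨ F))
  [13] (T ∨ ¬(T ∨ T)) ∧ (T ∧ ¬(T ∨ F))
  [14] T ∧ (T ∧ ¬(T ∨ F))
  [15] T ∧ ¬(T ∨ F)
  [16] ¬(T ∨ F)
  [17] ¬T ∧ ¬F
  [18] F ∧ ¬F
  [19] F

Term B:
  start: ¬(F ∧ (T ∨ T))
  [1] ¬F ∨ ¬(T ∨ T)
  [2] T ∨ ¬(T ∨ T)
  [3] T

Answer: DIFFERENT — A ⇓ F, B ⇓ T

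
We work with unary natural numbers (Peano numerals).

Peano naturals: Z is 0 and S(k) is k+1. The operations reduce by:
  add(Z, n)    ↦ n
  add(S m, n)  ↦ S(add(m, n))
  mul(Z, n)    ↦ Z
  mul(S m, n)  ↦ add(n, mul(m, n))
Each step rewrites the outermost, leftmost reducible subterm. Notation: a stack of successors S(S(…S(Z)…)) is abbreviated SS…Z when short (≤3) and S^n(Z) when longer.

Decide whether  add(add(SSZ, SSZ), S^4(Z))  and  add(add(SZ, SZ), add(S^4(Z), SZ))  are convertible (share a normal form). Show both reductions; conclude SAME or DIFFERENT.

Term A:
  start: add(add(SSZ, SSZ), S^4(Z))
  →1  add(S(add(SZ, SSZ)), S^4(Z))
  →2  S(add(add(SZ, SSZ), S^4(Z)))
  →3  S(add(S(add(Z, SSZ)), S^4(Z)))
  →4  S(S(add(add(Z, SSZ), S^4(Z))))
  →5  S(S(add(SSZ, S^4(Z))))
  →6  S(S(S(add(SZ, S^4(Z)))))
  →7  S(S(S(S(add(Z, S^4(Z))))))
  →8  S^8(Z)

Term B:
  start: add(add(SZ, SZ), add(S^4(Z), SZ))
  →1  add(S(add(Z, SZ)), add(S^4(Z), SZ))
  →2  S(add(add(Z, SZ), add(S^4(Z), SZ)))
  →3  S(add(SZ, add(S^4(Z), SZ)))
  →4  S(S(add(Z, add(S^4(Z), SZ))))
  →5  S(S(add(S^4(Z), SZ)))
  →6  S(S(S(add(SSSZ, SZ))))
  →7  S(S(S(S(add(SSZ, SZ)))))
  →8  S(S(S(S(S(add(SZ, SZ))))))
  →9  S(S(S(S(S(S(add(Z, SZ)))))))
  →10  S^7(Z)

Answer: DIFFERENT — A ⇓ S^8(Z), B ⇓ S^7(Z)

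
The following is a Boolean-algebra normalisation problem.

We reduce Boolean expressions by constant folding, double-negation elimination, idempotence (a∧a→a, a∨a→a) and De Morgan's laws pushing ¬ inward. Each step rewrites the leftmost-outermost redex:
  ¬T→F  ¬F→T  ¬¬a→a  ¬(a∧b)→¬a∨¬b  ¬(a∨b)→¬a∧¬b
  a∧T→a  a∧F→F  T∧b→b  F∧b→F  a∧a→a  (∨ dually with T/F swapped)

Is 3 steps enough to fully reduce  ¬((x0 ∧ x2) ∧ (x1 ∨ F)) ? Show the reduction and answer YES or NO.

Answer: NO — after 3 steps the term is (¬x0 ∨ ¬x2) ∨ (¬x1 ∧ ¬F), not yet normal

Working:
  start: ¬((x0 ∧ x2) ∧ (x1 ∨ F))
  step 1: ¬(x0 ∧ x2) ∨ ¬(x1 ∨ F)
  step 2: (¬x0 ∨ ¬x2) ∨ ¬(x1 ∨ F)
  step 3: (¬x0 ∨ ¬x2) ∨ (¬x1 ∧ ¬F)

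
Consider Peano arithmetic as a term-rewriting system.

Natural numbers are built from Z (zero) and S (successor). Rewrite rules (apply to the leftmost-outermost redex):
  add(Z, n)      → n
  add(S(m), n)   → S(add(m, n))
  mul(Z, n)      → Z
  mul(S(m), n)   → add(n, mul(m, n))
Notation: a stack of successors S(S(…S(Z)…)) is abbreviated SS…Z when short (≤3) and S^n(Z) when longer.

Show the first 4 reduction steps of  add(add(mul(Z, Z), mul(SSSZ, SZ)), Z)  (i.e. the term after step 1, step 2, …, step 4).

  start: add(add(mul(Z, Z), mul(SSSZ, SZ)), Z)
  [1] add(add(Z, mul(SSSZ, SZ)), Z)
  [2] add(mul(SSSZ, SZ), Z)
  [3] add(add(SZ, mul(SSZ, SZ)), Z)
  [4] add(S(add(Z, mul(SSZ, SZ))), Z)

Answer: after 4 steps: add(S(add(Z, mul(SSZ, SZ))), Z)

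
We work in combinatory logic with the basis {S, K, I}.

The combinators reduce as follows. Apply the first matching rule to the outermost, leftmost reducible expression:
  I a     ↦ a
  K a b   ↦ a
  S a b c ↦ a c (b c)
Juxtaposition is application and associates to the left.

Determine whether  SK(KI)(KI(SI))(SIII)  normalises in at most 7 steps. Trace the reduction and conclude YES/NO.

Answer: NO — after 7 steps the term is II, not yet normal

Reduction:
  start: SK(KI)(KI(SI))(SIII)
  →1  K(KI(SI))(KI(KI(SI)))(SIII)
  →2  KI(SI)(SIII)
  →3  I(SIII)
  →4  SIII
  →5  II(II)
  →6  I(II)
  →7  II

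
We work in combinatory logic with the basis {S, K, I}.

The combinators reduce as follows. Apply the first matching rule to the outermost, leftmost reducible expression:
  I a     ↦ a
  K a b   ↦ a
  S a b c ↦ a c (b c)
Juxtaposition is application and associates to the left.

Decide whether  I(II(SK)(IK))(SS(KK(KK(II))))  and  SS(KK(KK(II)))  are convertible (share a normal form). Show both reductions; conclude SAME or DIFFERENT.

Answer: SAME — A ⇓ SSK, B ⇓ SSK

Derivation:
Term A:
  start: I(II(SK)(IK))(SS(KK(KK(II))))
  step 1: II(SK)(IK)(SS(KK(KK(II))))
  step 2: I(SK)(IK)(SS(KK(KK(II))))
  step 3: SK(IK)(SS(KK(KK(II))))
  step 4: K(SS(KK(KK(II))))(IK(SS(KK(KK(II)))))
  step 5: SS(KK(KK(II)))
  step 6: SSK

Term B:
  start: SS(KK(KK(II)))
  step 1: SSK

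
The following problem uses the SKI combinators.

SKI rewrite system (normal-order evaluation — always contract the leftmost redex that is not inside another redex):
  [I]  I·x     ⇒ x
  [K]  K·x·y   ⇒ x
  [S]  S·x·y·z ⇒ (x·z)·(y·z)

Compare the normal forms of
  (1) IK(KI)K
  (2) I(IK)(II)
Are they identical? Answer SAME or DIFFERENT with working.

Answer: SAME — A ⇓ KI, B ⇓ KI

Reduction:
Term A:
  start: IK(KI)K
  →1  K(KI)K
  →2  KI

Term B:
  start: I(IK)(II)
  →1  IK(II)
  →2  K(II)
  →3  KI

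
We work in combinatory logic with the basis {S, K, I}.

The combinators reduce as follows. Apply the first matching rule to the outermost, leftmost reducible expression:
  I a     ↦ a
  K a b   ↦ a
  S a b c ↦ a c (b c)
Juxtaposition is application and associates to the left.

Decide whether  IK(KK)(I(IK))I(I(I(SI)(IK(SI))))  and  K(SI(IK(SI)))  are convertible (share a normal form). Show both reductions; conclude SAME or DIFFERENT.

Answer: SAME — A ⇓ K(SI(K(SI))), B ⇓ K(SI(K(SI)))

Reduction:
Term A:
  start: IK(KK)(I(IK))I(I(I(SI)(IK(SI))))
  [1] K(KK)(I(IK))I(I(I(SI)(IK(SI))))
  [2] KKI(I(I(SI)(IK(SI))))
  [3] K(I(I(SI)(IK(SI))))
  [4] K(I(SI)(IK(SI)))
  [5] K(SI(IK(SI)))
  [6] K(SI(K(SI)))

Term B:
  start: K(SI(IK(SI)))
  [1] K(SI(K(SI)))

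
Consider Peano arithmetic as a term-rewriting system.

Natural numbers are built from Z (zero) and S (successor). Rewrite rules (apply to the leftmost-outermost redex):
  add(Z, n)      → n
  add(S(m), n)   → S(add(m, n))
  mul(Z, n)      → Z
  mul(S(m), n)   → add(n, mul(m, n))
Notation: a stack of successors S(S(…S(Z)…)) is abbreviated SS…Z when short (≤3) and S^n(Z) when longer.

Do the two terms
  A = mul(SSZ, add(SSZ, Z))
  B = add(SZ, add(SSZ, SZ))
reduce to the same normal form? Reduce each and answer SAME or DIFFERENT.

Term A:
  start: mul(SSZ, add(SSZ, Z))
  →1  add(add(SSZ, Z), mul(SZ, add(SSZ, Z)))
  →2  add(S(add(SZ, Z)), mul(SZ, add(SSZ, Z)))
  →3  S(add(add(SZ, Z), mul(SZ, add(SSZ, Z))))
  →4  S(add(S(add(Z, Z)), mul(SZ, add(SSZ, Z))))
  →5  S(S(add(add(Z, Z), mul(SZ, add(SSZ, Z)))))
  →6  S(S(add(Z, mul(SZ, add(SSZ, Z)))))
  →7  S(S(mul(SZ, add(SSZ, Z))))
  →8  S(S(add(add(SSZ, Z), mul(Z, add(SSZ, Z)))))
  →9  S(S(add(S(add(SZ, Z)), mul(Z, add(SSZ, Z)))))
  →10  S(S(S(add(add(SZ, Z), mul(Z, add(SSZ, Z))))))
  →11  S(S(S(add(S(add(Z, Z)), mul(Z, add(SSZ, Z))))))
  →12  S(S(S(S(add(add(Z, Z), mul(Z, add(SSZ, Z)))))))
  →13  S(S(S(S(add(Z, mul(Z, add(SSZ, Z)))))))
  →14  S(S(S(S(mul(Z, add(SSZ, Z))))))
  →15  S^4(Z)

Term B:
  start: add(SZ, add(SSZ, SZ))
  →1  S(add(Z, add(SSZ, SZ)))
  →2  S(add(SSZ, SZ))
  →3  S(S(add(SZ, SZ)))
  →4  S(S(S(add(Z, SZ))))
  →5  S^4(Z)

Answer: SAME — A ⇓ S^4(Z), B ⇓ S^4(Z)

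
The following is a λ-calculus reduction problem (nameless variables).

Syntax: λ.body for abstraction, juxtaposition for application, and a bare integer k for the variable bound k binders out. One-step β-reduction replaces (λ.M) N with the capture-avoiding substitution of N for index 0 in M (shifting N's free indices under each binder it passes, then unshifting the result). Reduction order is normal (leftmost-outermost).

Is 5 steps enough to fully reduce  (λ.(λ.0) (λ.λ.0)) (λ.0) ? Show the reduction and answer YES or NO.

Answer: YES — reaches normal form λ.λ.0 in 2 ≤ 5 steps

Working:
  start: (λ.(λ.0) (λ.λ.0)) (λ.0)
  →1  (λ.0) (λ.λ.0)
  →2  λ.λ.0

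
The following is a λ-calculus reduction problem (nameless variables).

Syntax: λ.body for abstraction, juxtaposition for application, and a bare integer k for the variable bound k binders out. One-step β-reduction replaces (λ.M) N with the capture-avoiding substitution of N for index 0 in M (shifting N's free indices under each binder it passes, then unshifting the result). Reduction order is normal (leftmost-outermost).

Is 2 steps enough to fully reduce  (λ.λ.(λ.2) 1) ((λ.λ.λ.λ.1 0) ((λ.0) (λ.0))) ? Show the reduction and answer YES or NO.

  start: (λ.λ.(λ.2) 1) ((λ.λ.λ.λ.1 0) ((λ.0) (λ.0)))
  step 1: λ.(λ.(λ.λ.λ.λ.1 0) ((λ.0) (λ.0))) ((λ.λ.λ.λ.1 0) ((λ.0) (λ.0)))
  step 2: λ.(λ.λ.λ.λ.1 0) ((λ.0) (λ.0))

Answer: NO — after 2 steps the term is λ.(λ.λ.λ.λ.1 0) ((λ.0) (λ.0)), not yet normal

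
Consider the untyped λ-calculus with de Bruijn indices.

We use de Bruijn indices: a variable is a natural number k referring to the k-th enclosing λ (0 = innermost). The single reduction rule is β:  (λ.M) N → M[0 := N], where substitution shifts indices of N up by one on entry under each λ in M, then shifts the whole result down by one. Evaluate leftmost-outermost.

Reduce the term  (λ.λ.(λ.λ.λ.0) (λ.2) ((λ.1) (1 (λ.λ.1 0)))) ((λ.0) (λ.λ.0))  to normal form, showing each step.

Answer: normal form = λ.λ.0  (in 3 steps)

Reduction:
  start: (λ.λ.(λ.λ.λ.0) (λ.2) ((λ.1) (1 (λ.λ.1 0)))) ((λ.0) (λ.λ.0))
  step 1: λ.(λ.λ.λ.0) (λ.(λ.0) (λ.λ.0)) ((λ.1) ((λ.0) (λ.λ.0) (λ.λ.1 0)))
  step 2: λ.(λ.λ.0) ((λ.1) ((λ.0) (λ.λ.0) (λ.λ.1 0)))
  step 3: λ.λ.0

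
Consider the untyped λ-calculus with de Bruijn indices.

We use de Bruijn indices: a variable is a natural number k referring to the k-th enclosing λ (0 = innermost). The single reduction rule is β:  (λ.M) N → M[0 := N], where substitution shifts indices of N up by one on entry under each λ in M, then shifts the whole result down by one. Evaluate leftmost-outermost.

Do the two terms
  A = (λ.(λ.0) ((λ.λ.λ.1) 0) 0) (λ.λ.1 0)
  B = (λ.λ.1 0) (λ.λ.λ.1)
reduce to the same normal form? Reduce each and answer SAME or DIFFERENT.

Term A:
  start: (λ.(λ.0) ((λ.λ.λ.1) 0) 0) (λ.λ.1 0)
  step 1: (λ.0) ((λ.λ.λ.1) (λ.λ.1 0)) (λ.λ.1 0)
  step 2: (λ.λ.λ.1) (λ.λ.1 0) (λ.λ.1 0)
  step 3: (λ.λ.1) (λ.λ.1 0)
  step 4: λ.λ.λ.1 0

Term B:
  start: (λ.λ.1 0) (λ.λ.λ.1)
  step 1: λ.(λ.λ.λ.1) 0
  step 2: λ.λ.λ.1

Answer: DIFFERENT — A ⇓ λ.λ.λ.1 0, B ⇓ λ.λ.λ.1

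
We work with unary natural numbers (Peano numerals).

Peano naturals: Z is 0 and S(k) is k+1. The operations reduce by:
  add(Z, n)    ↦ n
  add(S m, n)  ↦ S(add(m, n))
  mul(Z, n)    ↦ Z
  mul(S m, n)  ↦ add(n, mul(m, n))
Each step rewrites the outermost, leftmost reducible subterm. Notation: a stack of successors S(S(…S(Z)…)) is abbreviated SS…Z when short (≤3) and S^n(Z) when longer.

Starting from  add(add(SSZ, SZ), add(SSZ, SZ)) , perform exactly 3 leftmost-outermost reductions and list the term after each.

Answer: after 3 steps: S(add(S(add(Z, SZ)), add(SSZ, SZ)))

Working:
  start: add(add(SSZ, SZ), add(SSZ, SZ))
  step 1: add(S(add(SZ, SZ)), add(SSZ, SZ))
  step 2: S(add(add(SZ, SZ), add(SSZ, SZ)))
  step 3: S(add(S(add(Z, SZ)), add(SSZ, SZ)))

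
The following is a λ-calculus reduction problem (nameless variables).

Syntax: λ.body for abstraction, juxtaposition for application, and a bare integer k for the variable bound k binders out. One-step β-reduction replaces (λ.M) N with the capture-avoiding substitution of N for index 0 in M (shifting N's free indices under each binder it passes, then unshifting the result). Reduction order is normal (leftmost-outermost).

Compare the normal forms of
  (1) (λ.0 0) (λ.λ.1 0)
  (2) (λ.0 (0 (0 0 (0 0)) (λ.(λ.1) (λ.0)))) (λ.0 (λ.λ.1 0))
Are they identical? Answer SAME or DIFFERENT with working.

Term A:
  start: (λ.0 0) (λ.λ.1 0)
  →1  (λ.λ.1 0) (λ.λ.1 0)
  →2  λ.(λ.λ.1 0) 0
  →3  λ.λ.1 0

Term B:
  start: (λ.0 (0 (0 0 (0 0)) (λ.(λ.1) (λ.0)))) (λ.0 (λ.λ.1 0))
  →1  (λ.0 (λ.λ.1 0)) ((λ.0 (λ.λ.1 0)) ((λ.0 (λ.λ.1 0)) (λ.0 (λ.λ.1 0)) ((λ.0 (λ.λ.1 0)) (λ.0 (λ.λ.1 0)))) (λ.(λ.1) (λ.0)))
  →2  (λ.0 (λ.λ.1 0)) ((λ.0 (λ.λ.1 0)) (λ.0 (λ.λ.1 0)) ((λ.0 (λ.λ.1 0)) (λ.0 (λ.λ.1 0)))) (λ.(λ.1) (λ.0)) (λ.λ.1 0)
  →3  (λ.0 (λ.λ.1 0)) (λ.0 (λ.λ.1 0)) ((λ.0 (λ.λ.1 0)) (λ.0 (λ.λ.1 0))) (λ.λ.1 0) (λ.(λ.1) (λ.0)) (λ.λ.1 0)
  →4  (λ.0 (λ.λ.1 0)) (λ.λ.1 0) ((λ.0 (λ.λ.1 0)) (λ.0 (λ.λ.1 0))) (λ.λ.1 0) (λ.(λ.1) (λ.0)) (λ.λ.1 0)
  →5  (λ.λ.1 0) (λ.λ.1 0) ((λ.0 (λ.λ.1 0)) (λ.0 (λ.λ.1 0))) (λ.λ.1 0) (λ.(λ.1) (λ.0)) (λ.λ.1 0)
  →6  (λ.(λ.λ.1 0) 0) ((λ.0 (λ.λ.1 0)) (λ.0 (λ.λ.1 0))) (λ.λ.1 0) (λ.(λ.1) (λ.0)) (λ.λ.1 0)
  →7  (λ.λ.1 0) ((λ.0 (λ.λ.1 0)) (λ.0 (λ.λ.1 0))) (λ.λ.1 0) (λ.(λ.1) (λ.0)) (λ.λ.1 0)
  →8  (λ.(λ.0 (λ.λ.1 0)) (λ.0 (λ.λ.1 0)) 0) (λ.λ.1 0) (λ.(λ.1) (λ.0)) (λ.λ.1 0)
  →9  (λ.0 (λ.λ.1 0)) (λ.0 (λ.λ.1 0)) (λ.λ.1 0) (λ.(λ.1) (λ.0)) (λ.λ.1 0)
  →10  (λ.0 (λ.λ.1 0)) (λ.λ.1 0) (λ.λ.1 0) (λ.(λ.1) (λ.0)) (λ.λ.1 0)
  →11  (λ.λ.1 0) (λ.λ.1 0) (λ.λ.1 0) (λ.(λ.1) (λ.0)) (λ.λ.1 0)
  →12  (λ.(λ.λ.1 0) 0) (λ.λ.1 0) (λ.(λ.1) (λ.0)) (λ.λ.1 0)
  →13  (λ.λ.1 0) (λ.λ.1 0) (λ.(λ.1) (λ.0)) (λ.λ.1 0)
  →14  (λ.(λ.λ.1 0) 0) (λ.(λ.1) (λ.0)) (λ.λ.1 0)
  →15  (λ.λ.1 0) (λ.(λ.1) (λ.0)) (λ.λ.1 0)
  →16  (λ.(λ.(λ.1) (λ.0)) 0) (λ.λ.1 0)
  →17  (λ.(λ.1) (λ.0)) (λ.λ.1 0)
  →18  (λ.λ.λ.1 0) (λ.0)
  →19  λ.λ.1 0

Answer: SAME — A ⇓ λ.λ.1 0, B ⇓ λ.λ.1 0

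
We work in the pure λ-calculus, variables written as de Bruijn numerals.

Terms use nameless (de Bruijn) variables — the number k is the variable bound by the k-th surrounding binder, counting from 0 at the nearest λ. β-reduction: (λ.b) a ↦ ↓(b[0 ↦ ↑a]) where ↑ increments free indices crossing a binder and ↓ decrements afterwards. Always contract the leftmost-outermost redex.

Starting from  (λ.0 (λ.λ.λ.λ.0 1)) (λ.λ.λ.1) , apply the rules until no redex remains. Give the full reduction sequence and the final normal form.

Answer: normal form = λ.λ.1  (in 2 steps)

Reduction:
  start: (λ.0 (λ.λ.λ.λ.0 1)) (λ.λ.λ.1)
  →1  (λ.λ.λ.1) (λ.λ.λ.λ.0 1)
  →2  λ.λ.1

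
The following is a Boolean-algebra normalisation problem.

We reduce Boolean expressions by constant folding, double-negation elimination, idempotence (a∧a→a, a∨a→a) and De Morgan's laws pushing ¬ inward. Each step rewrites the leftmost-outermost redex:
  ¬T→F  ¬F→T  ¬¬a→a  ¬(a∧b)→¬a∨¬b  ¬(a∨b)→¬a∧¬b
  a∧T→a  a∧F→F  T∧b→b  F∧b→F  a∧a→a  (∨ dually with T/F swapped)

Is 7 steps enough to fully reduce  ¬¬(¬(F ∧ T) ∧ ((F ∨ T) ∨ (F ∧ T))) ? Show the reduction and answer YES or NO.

  start: ¬¬(¬(F ∧ T) ∧ ((F ∨ T) ∨ (F ∧ T)))
  [1] ¬(F ∧ T) ∧ ((F ∨ T) ∨ (F ∧ T))
  [2] (¬F ∨ ¬T) ∧ ((F ∨ T) ∨ (F ∧ T))
  [3] (T ∨ ¬T) ∧ ((F ∨ T) ∨ (F ∧ T))
  [4] T ∧ ((F ∨ T) ∨ (F ∧ T))
  [5] (F ∨ T) ∨ (F ∧ T)
  [6] T ∨ (F ∧ T)
  [7] T

Answer: YES — reaches normal form T in 7 ≤ 7 steps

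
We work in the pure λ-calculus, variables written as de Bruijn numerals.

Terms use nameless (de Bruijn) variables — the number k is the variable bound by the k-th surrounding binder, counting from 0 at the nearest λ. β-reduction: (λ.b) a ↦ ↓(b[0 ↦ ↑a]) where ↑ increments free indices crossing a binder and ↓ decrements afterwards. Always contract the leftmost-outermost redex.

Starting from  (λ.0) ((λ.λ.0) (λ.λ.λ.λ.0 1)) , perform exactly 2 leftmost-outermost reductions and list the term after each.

Answer: after 2 steps: λ.0

Working:
  start: (λ.0) ((λ.λ.0) (λ.λ.λ.λ.0 1))
  [1] (λ.λ.0) (λ.λ.λ.λ.0 1)
  [2] λ.0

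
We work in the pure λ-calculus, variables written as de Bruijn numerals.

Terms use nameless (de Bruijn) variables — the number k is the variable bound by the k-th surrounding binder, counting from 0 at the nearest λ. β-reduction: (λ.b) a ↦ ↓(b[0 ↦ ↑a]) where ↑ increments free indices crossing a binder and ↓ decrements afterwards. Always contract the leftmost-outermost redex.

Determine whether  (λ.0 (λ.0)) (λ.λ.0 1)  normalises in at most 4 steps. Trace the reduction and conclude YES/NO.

  start: (λ.0 (λ.0)) (λ.λ.0 1)
  step 1: (λ.λ.0 1) (λ.0)
  step 2: λ.0 (λ.0)

Answer: YES — reaches normal form λ.0 (λ.0) in 2 ≤ 4 steps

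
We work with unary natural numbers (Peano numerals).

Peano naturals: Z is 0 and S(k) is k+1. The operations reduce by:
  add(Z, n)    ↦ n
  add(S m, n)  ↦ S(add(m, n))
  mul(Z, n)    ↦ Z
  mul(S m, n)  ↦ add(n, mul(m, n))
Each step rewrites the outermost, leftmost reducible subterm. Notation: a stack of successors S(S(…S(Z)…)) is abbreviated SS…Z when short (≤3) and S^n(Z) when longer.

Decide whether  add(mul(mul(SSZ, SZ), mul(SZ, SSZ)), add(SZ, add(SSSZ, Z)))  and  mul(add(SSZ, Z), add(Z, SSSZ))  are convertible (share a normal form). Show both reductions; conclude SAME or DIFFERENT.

Answer: DIFFERENT — A ⇓ S^8(Z), B ⇓ S^6(Z)

Working:
Term A:
  start: add(mul(mul(SSZ, SZ), mul(SZ, SSZ)), add(SZ, add(SSSZ, Z)))
  step 1: add(mul(add(SZ, mul(SZ, SZ)), mul(SZ, SSZ)), add(SZ, add(SSSZ, Z)))
  step 2: add(mul(S(add(Z, mul(SZ, SZ))), mul(SZ, SSZ)), add(SZ, add(SSSZ, Z)))
  step 3: add(add(mul(SZ, SSZ), mul(add(Z, mul(SZ, SZ)), mul(SZ, SSZ))), add(SZ, add(SSSZ, Z)))
  step 4: add(add(add(SSZ, mul(Z, SSZ)), mul(add(Z, mul(SZ, SZ)), mul(SZ, SSZ))), add(SZ, add(SSSZ, Z)))
  step 5: add(add(S(add(SZ, mul(Z, SSZ))), mul(add(Z, mul(SZ, SZ)), mul(SZ, SSZ))), add(SZ, add(SSSZ, Z)))
  step 6: add(S(add(add(SZ, mul(Z, SSZ)), mul(add(Z, mul(SZ, SZ)), mul(SZ, SSZ)))), add(SZ, add(SSSZ, Z)))
  step 7: S(add(add(add(SZ, mul(Z, SSZ)), mul(add(Z, mul(SZ, SZ)), mul(SZ, SSZ))), add(SZ, add(SSSZ, Z))))
  step 8: S(add(add(S(add(Z, mul(Z, SSZ))), mul(add(Z, mul(SZ, SZ)), mul(SZ, SSZ))), add(SZ, add(SSSZ, Z))))
  step 9: S(add(S(add(add(Z, mul(Z, SSZ)), mul(add(Z, mul(SZ, SZ)), mul(SZ, SSZ)))), add(SZ, add(SSSZ, Z))))
  step 10: S(S(add(add(add(Z, mul(Z, SSZ)), mul(add(Z, mul(SZ, SZ)), mul(SZ, SSZ))), add(SZ, add(SSSZ, Z)))))
  step 11: S(S(add(add(mul(Z, SSZ), mul(add(Z, mul(SZ, SZ)), mul(SZ, SSZ))), add(SZ, add(SSSZ, Z)))))
  step 12: S(S(add(add(Z, mul(add(Z, mul(SZ, SZ)), mul(SZ, SSZ))), add(SZ, add(SSSZ, Z)))))
  step 13: S(S(add(mul(add(Z, mul(SZ, SZ)), mul(SZ, SSZ)), add(SZ, add(SSSZ, Z)))))
  step 14: S(S(add(mul(mul(SZ, SZ), mul(SZ, SSZ)), add(SZ, add(SSSZ, Z)))))
  step 15: S(S(add(mul(add(SZ, mul(Z, SZ)), mul(SZ, SSZ)), add(SZ, add(SSSZ, Z)))))
  step 16: S(S(add(mul(S(add(Z, mul(Z, SZ))), mul(SZ, SSZ)), add(SZ, add(SSSZ, Z)))))
  step 17: S(S(add(add(mul(SZ, SSZ), mul(add(Z, mul(Z, SZ)), mul(SZ, SSZ))), add(SZ, add(SSSZ, Z)))))
  step 18: S(S(add(add(add(SSZ, mul(Z, SSZ)), mul(add(Z, mul(Z, SZ)), mul(SZ, SSZ))), add(SZ, add(SSSZ, Z)))))
  step 19: S(S(add(add(S(add(SZ, mul(Z, SSZ))), mul(add(Z, mul(Z, SZ)), mul(SZ, SSZ))), add(SZ, add(SSSZ, Z)))))
  step 20: S(S(add(S(add(add(SZ, mul(Z, SSZ)), mul(add(Z, mul(Z, SZ)), mul(SZ, SSZ)))), add(SZ, add(SSSZ, Z)))))
  step 21: S(S(S(add(add(add(SZ, mul(Z, SSZ)), mul(add(Z, mul(Z, SZ)), mul(SZ, SSZ))), add(SZ, add(SSSZ, Z))))))
  step 22: S(S(S(add(add(S(add(Z, mul(Z, SSZ))), mul(add(Z, mul(Z, SZ)), mul(SZ, SSZ))), add(SZ, add(SSSZ, Z))))))
  step 23: S(S(S(add(S(add(add(Z, mul(Z, SSZ)), mul(add(Z, mul(Z, SZ)), mul(SZ, SSZ)))), add(SZ, add(SSSZ, Z))))))
  step 24: S(S(S(S(add(add(add(Z, mul(Z, SSZ)), mul(add(Z, mul(Z, SZ)), mul(SZ, SSZ))), add(SZ, add(SSSZ, Z)))))))
  step 25: S(S(S(S(add(add(mul(Z, SSZ), mul(add(Z, mul(Z, SZ)), mul(SZ, SSZ))), add(SZ, add(SSSZ, Z)))))))
  step 26: S(S(S(S(add(add(Z, mul(add(Z, mul(Z, SZ)), mul(SZ, SSZ))), add(SZ, add(SSSZ, Z)))))))
  step 27: S(S(S(S(add(mul(add(Z, mul(Z, SZ)), mul(SZ, SSZ)), add(SZ, add(SSSZ, Z)))))))
  step 28: S(S(S(S(add(mul(mul(Z, SZ), mul(SZ, SSZ)), add(SZ, add(SSSZ, Z)))))))
  step 29: S(S(S(S(add(mul(Z, mul(SZ, SSZ)), add(SZ, add(SSSZ, Z)))))))
  step 30: S(S(S(S(add(Z, add(SZ, add(SSSZ, Z)))))))
  step 31: S(S(S(S(add(SZ, add(SSSZ, Z))))))
  step 32: S(S(S(S(S(add(Z, add(SSSZ, Z)))))))
  step 33: S(S(S(S(S(add(SSSZ, Z))))))
  step 34: S(S(S(S(S(S(add(SSZ, Z)))))))
  step 35: S(S(S(S(S(S(S(add(SZ, Z))))))))
  step 36: S(S(S(S(S(S(S(S(add(Z, Z)))))))))
  step 37: S^8(Z)

Term B:
  start: mul(add(SSZ, Z), add(Z, SSSZ))
  step 1: mul(S(add(SZ, Z)), add(Z, SSSZ))
  step 2: add(add(Z, SSSZ), mul(add(SZ, Z), add(Z, SSSZ)))
  step 3: add(SSSZ, mul(add(SZ, Z), add(Z, SSSZ)))
  step 4: S(add(SSZ, mul(add(SZ, Z), add(Z, SSSZ))))
  step 5: S(S(add(SZ, mul(add(SZ, Z), add(Z, SSSZ)))))
  step 6: S(S(S(add(Z, mul(add(SZ, Z), add(Z, SSSZ))))))
  step 7: S(S(S(mul(add(SZ, Z), add(Z, SSSZ)))))
  step 8: S(S(S(mul(S(add(Z, Z)), add(Z, SSSZ)))))
  step 9: S(S(S(add(add(Z, SSSZ), mul(add(Z, Z), add(Z, SSSZ))))))
  step 10: S(S(S(add(SSSZ, mul(add(Z, Z), add(Z, SSSZ))))))
  step 11: S(S(S(S(add(SSZ, mul(add(Z, Z), add(Z, SSSZ)))))))
  step 12: S(S(S(S(S(add(SZ, mul(add(Z, Z), add(Z, SSSZ))))))))
  step 13: S(S(S(S(S(S(add(Z, mul(add(Z, Z), add(Z, SSSZ)))))))))
  step 14: S(S(S(S(S(S(mul(add(Z, Z), add(Z, SSSZ))))))))
  step 15: S(S(S(S(S(S(mul(Z, add(Z, SSSZ))))))))
  step 16: S^6(Z)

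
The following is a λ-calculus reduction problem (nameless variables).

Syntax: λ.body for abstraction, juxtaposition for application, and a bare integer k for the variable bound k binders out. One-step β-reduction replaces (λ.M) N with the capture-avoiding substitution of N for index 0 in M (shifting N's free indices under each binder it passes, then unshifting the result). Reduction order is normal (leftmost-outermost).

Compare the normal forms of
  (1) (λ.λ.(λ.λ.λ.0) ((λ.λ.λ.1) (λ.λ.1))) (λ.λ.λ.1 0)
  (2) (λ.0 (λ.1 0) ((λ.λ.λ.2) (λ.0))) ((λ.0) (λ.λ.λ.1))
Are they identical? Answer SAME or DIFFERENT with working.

Answer: DIFFERENT — A ⇓ λ.λ.λ.0, B ⇓ λ.λ.λ.λ.0

Working:
Term A:
  start: (λ.λ.(λ.λ.λ.0) ((λ.λ.λ.1) (λ.λ.1))) (λ.λ.λ.1 0)
  →1  λ.(λ.λ.λ.0) ((λ.λ.λ.1) (λ.λ.1))
  →2  λ.λ.λ.0

Term B:
  start: (λ.0 (λ.1 0) ((λ.λ.λ.2) (λ.0))) ((λ.0) (λ.λ.λ.1))
  →1  (λ.0) (λ.λ.λ.1) (λ.(λ.0) (λ.λ.λ.1) 0) ((λ.λ.λ.2) (λ.0))
  →2  (λ.λ.λ.1) (λ.(λ.0) (λ.λ.λ.1) 0) ((λ.λ.λ.2) (λ.0))
  →3  (λ.λ.1) ((λ.λ.λ.2) (λ.0))
  →4  λ.(λ.λ.λ.2) (λ.0)
  →5  λ.λ.λ.λ.0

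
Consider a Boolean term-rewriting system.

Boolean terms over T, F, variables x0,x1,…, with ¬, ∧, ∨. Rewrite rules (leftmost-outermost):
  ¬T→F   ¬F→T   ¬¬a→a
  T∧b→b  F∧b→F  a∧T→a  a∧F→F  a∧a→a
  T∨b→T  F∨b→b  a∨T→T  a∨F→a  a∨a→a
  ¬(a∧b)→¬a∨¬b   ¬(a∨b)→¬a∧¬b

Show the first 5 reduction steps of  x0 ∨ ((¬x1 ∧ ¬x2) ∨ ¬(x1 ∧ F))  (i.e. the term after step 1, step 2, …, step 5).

  start: x0 ∨ ((¬x1 ∧ ¬x2) ∨ ¬(x1 ∧ F))
  →1  x0 ∨ ((¬x1 ∧ ¬x2) ∨ (¬x1 ∨ ¬F))
  →2  x0 ∨ ((¬x1 ∧ ¬x2) ∨ (¬x1 ∨ T))
  →3  x0 ∨ ((¬x1 ∧ ¬x2) ∨ T)
  →4  x0 ∨ T
  →5  T

Answer: after 5 steps: T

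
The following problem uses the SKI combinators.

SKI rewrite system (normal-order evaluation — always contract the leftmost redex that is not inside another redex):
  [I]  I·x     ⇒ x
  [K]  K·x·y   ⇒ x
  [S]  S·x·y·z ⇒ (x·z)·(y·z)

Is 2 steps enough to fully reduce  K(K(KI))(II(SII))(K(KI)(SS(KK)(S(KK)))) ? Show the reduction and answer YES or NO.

  start: K(K(KI))(II(SII))(K(KI)(SS(KK)(S(KK))))
  step 1: K(KI)(K(KI)(SS(KK)(S(KK))))
  step 2: KI

Answer: YES — reaches normal form KI in 2 ≤ 2 steps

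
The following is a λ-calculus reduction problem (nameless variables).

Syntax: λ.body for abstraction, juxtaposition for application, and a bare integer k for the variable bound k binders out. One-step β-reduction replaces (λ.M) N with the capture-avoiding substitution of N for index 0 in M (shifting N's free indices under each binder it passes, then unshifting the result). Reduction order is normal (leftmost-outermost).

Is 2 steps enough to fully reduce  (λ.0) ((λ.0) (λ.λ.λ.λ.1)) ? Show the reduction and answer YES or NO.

Answer: YES — reaches normal form λ.λ.λ.λ.1 in 2 ≤ 2 steps

Derivation:
  start: (λ.0) ((λ.0) (λ.λ.λ.λ.1))
  [1] (λ.0) (λ.λ.λ.λ.1)
  [2] λ.λ.λ.λ.1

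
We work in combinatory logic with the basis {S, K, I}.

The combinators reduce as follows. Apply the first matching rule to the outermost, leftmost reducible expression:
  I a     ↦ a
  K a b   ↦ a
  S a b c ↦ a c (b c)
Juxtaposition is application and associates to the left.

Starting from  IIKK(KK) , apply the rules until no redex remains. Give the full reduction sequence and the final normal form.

  start: IIKK(KK)
  [1] IKK(KK)
  [2] KK(KK)
  [3] K

Answer: normal form = K  (in 3 steps)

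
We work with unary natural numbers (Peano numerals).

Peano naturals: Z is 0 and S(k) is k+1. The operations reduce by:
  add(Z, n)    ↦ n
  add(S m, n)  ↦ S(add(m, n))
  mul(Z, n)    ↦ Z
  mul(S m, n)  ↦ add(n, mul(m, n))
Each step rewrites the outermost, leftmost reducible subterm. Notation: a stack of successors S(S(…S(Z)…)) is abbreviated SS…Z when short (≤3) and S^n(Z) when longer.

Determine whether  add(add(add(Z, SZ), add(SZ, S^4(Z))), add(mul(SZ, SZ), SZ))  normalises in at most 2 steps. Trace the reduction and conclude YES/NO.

Answer: NO — after 2 steps the term is add(S(add(Z, add(SZ, S^4(Z)))), add(mul(SZ, SZ), SZ)), not yet normal

Derivation:
  start: add(add(add(Z, SZ), add(SZ, S^4(Z))), add(mul(SZ, SZ), SZ))
  step 1: add(add(SZ, add(SZ, S^4(Z))), add(mul(SZ, SZ), SZ))
  step 2: add(S(add(Z, add(SZ, S^4(Z)))), add(mul(SZ, SZ), SZ))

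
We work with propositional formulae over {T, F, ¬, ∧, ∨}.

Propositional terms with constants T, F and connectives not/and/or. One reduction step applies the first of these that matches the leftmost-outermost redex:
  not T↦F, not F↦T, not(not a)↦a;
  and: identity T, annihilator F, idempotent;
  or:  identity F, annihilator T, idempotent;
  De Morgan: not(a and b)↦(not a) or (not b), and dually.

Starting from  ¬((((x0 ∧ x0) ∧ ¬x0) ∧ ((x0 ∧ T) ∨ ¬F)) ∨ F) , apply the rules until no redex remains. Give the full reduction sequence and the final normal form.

  start: ¬((((x0 ∧ x0) ∧ ¬x0) ∧ ((x0 ∧ T) ∨ ¬F)) ∨ F)
  step 1: ¬(((x0 ∧ x0) ∧ ¬x0) ∧ ((x0 ∧ T) ∨ ¬F)) ∧ ¬F
  step 2: (¬((x0 ∧ x0) ∧ ¬x0) ∨ ¬((x0 ∧ T) ∨ ¬F)) ∧ ¬F
  step 3: ((¬(x0 ∧ x0) ∨ ¬¬x0) ∨ ¬((x0 ∧ T) ∨ ¬F)) ∧ ¬F
  step 4: (((¬x0 ∨ ¬x0) ∨ ¬¬x0) ∨ ¬((x0 ∧ T) ∨ ¬F)) ∧ ¬F
  step 5: ((¬x0 ∨ ¬¬x0) ∨ ¬((x0 ∧ T) ∨ ¬F)) ∧ ¬F
  step 6: ((¬x0 ∨ x0) ∨ ¬((x0 ∧ T) ∨ ¬F)) ∧ ¬F
  step 7: ((¬x0 ∨ x0) ∨ (¬(x0 ∧ T) ∧ ¬¬F)) ∧ ¬F
  step 8: ((¬x0 ∨ x0) ∨ ((¬x0 ∨ ¬T) ∧ ¬¬F)) ∧ ¬F
  step 9: ((¬x0 ∨ x0) ∨ ((¬x0 ∨ F) ∧ ¬¬F)) ∧ ¬F
  step 10: ((¬x0 ∨ x0) ∨ (¬x0 ∧ ¬¬F)) ∧ ¬F
  step 11: ((¬x0 ∨ x0) ∨ (¬x0 ∧ F)) ∧ ¬F
  step 12: ((¬x0 ∨ x0) ∨ F) ∧ ¬F
  step 13: (¬x0 ∨ x0) ∧ ¬F
  step 14: (¬x0 ∨ x0) ∧ T
  step 15: ¬x0 ∨ x0

Answer: normal form = ¬x0 ∨ x0  (in 15 steps)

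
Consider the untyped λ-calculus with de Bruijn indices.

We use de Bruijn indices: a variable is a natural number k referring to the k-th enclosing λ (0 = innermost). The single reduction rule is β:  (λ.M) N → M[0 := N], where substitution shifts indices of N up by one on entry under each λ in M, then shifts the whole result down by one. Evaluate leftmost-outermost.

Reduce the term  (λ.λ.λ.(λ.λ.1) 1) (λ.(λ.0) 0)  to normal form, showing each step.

Answer: normal form = λ.λ.λ.2  (in 2 steps)

Working:
  start: (λ.λ.λ.(λ.λ.1) 1) (λ.(λ.0) 0)
  →1  λ.λ.(λ.λ.1) 1
  →2  λ.λ.λ.2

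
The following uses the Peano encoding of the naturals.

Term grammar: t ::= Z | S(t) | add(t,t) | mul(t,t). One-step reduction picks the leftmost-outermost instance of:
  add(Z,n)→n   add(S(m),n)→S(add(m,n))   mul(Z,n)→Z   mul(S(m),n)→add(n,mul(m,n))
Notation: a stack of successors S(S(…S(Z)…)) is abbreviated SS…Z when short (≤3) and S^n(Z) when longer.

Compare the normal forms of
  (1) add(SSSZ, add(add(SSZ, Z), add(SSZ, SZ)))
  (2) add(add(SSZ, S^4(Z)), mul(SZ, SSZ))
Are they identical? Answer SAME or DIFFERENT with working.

Answer: SAME — A ⇓ S^8(Z), B ⇓ S^8(Z)

Reduction:
Term A:
  start: add(SSSZ, add(add(SSZ, Z), add(SSZ, SZ)))
  [1] S(add(SSZ, add(add(SSZ, Z), add(SSZ, SZ))))
  [2] S(S(add(SZ, add(add(SSZ, Z), add(SSZ, SZ)))))
  [3] S(S(S(add(Z, add(add(SSZ, Z), add(SSZ, SZ))))))
  [4] S(S(S(add(add(SSZ, Z), add(SSZ, SZ)))))
  [5] S(S(S(add(S(add(SZ, Z)), add(SSZ, SZ)))))
  [6] S(S(S(S(add(add(SZ, Z), add(SSZ, SZ))))))
  [7] S(S(S(S(add(S(add(Z, Z)), add(SSZ, SZ))))))
  [8] S(S(S(S(S(add(add(Z, Z), add(SSZ, SZ)))))))
  [9] S(S(S(S(S(add(Z, add(SSZ, SZ)))))))
  [10] S(S(S(S(S(add(SSZ, SZ))))))
  [11] S(S(S(S(S(S(add(SZ, SZ)))))))
  [12] S(S(S(S(S(S(S(add(Z, SZ))))))))
  [13] S^8(Z)

Term B:
  start: add(add(SSZ, S^4(Z)), mul(SZ, SSZ))
  [1] add(S(add(SZ, S^4(Z))), mul(SZ, SSZ))
  [2] S(add(add(SZ, S^4(Z)), mul(SZ, SSZ)))
  [3] S(add(S(add(Z, S^4(Z))), mul(SZ, SSZ)))
  [4] S(S(add(add(Z, S^4(Z)), mul(SZ, SSZ))))
  [5] S(S(add(S^4(Z), mul(SZ, SSZ))))
  [6] S(S(S(add(SSSZ, mul(SZ, SSZ)))))
  [7] S(S(S(S(add(SSZ, mul(SZ, SSZ))))))
  [8] S(S(S(S(S(add(SZ, mul(SZ, SSZ)))))))
  [9] S(S(S(S(S(S(add(Z, mul(SZ, SSZ))))))))
  [10] S(S(S(S(S(S(mul(SZ, SSZ)))))))
  [11] S(S(S(S(S(S(add(SSZ, mul(Z, SSZ))))))))
  [12] S(S(S(S(S(S(S(add(SZ, mul(Z, SSZ)))))))))
  [13] S(S(S(S(S(S(S(S(add(Z, mul(Z, SSZ))))))))))
  [14] S(S(S(S(S(S(S(S(mul(Z, SSZ)))))))))
  [15] S^8(Z)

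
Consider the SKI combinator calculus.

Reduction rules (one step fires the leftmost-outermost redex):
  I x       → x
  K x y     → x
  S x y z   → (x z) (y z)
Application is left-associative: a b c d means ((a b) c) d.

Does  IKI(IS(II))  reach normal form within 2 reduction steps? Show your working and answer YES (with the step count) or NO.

  start: IKI(IS(II))
  [1] KI(IS(II))
  [2] I

Answer: YES — reaches normal form I in 2 ≤ 2 steps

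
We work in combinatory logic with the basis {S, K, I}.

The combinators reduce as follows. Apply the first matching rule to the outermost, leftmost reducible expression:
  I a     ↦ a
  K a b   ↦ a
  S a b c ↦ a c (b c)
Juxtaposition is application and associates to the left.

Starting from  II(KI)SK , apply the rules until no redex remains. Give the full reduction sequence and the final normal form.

  start: II(KI)SK
  [1] I(KI)SK
  [2] KISK
  [3] IK
  [4] K

Answer: normal form = K  (in 4 steps)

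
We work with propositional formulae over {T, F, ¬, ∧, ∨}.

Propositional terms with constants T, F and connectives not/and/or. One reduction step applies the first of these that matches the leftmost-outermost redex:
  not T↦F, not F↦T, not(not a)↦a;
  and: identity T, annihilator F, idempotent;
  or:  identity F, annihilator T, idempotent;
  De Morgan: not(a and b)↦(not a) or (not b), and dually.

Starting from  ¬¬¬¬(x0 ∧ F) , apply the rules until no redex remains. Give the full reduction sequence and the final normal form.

  start: ¬¬¬¬(x0 ∧ F)
  →1  ¬¬(x0 ∧ F)
  →2  x0 ∧ F
  →3  F

Answer: normal form = F  (in 3 steps)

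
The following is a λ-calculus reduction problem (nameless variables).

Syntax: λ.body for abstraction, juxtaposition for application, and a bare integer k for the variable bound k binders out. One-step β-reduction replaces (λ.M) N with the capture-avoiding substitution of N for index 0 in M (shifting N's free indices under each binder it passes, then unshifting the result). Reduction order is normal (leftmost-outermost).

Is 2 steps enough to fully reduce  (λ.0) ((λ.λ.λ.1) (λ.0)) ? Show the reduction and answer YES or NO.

  start: (λ.0) ((λ.λ.λ.1) (λ.0))
  →1  (λ.λ.λ.1) (λ.0)
  →2  λ.λ.1

Answer: YES — reaches normal form λ.λ.1 in 2 ≤ 2 steps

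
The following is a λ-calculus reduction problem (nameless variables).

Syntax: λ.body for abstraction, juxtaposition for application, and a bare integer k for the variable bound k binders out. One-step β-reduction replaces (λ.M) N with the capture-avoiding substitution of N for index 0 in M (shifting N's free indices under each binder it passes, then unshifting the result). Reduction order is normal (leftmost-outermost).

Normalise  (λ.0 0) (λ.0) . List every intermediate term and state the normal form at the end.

Answer: normal form = λ.0  (in 2 steps)

Reduction:
  start: (λ.0 0) (λ.0)
  [1] (λ.0) (λ.0)
  [2] λ.0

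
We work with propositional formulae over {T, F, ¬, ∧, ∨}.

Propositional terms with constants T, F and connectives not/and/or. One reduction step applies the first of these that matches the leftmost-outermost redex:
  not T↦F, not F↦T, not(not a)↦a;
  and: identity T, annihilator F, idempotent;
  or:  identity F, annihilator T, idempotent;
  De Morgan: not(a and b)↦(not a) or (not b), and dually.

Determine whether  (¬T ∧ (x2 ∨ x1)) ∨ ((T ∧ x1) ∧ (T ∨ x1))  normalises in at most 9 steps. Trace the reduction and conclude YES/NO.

  start: (¬T ∧ (x2 ∨ x1)) ∨ ((T ∧ x1) ∧ (T ∨ x1))
  [1] (F ∧ (x2 ∨ x1)) ∨ ((T ∧ x1) ∧ (T ∨ x1))
  [2] F ∨ ((T ∧ x1) ∧ (T ∨ x1))
  [3] (T ∧ x1) ∧ (T ∨ x1)
  [4] x1 ∧ (T ∨ x1)
  [5] x1 ∧ T
  [6] x1

Answer: YES — reaches normal form x1 in 6 ≤ 9 steps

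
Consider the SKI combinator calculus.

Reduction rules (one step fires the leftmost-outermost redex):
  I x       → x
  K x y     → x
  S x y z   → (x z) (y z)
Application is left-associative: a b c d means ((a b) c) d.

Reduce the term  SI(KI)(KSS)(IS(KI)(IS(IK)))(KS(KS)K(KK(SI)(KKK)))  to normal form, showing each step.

  start: SI(KI)(KSS)(IS(KI)(IS(IK)))(KS(KS)K(KK(SI)(KKK)))
  →1  I(KSS)(KI(KSS))(IS(KI)(IS(IK)))(KS(KS)K(KK(SI)(KKK)))
  →2  KSS(KI(KSS))(IS(KI)(IS(IK)))(KS(KS)K(KK(SI)(KKK)))
  →3  S(KI(KSS))(IS(KI)(IS(IK)))(KS(KS)K(KK(SI)(KKK)))
  →4  KI(KSS)(KS(KS)K(KK(SI)(KKK)))(IS(KI)(IS(IK))(KS(KS)K(KK(SI)(KKK))))
  →5  I(KS(KS)K(KK(SI)(KKK)))(IS(KI)(IS(IK))(KS(KS)K(KK(SI)(KKK))))
  →6  KS(KS)K(KK(SI)(KKK))(IS(KI)(IS(IK))(KS(KS)K(KK(SI)(KKK))))
  →7  SK(KK(SI)(KKK))(IS(KI)(IS(IK))(KS(KS)K(KK(SI)(KKK))))
  →8  K(IS(KI)(IS(IK))(KS(KS)K(KK(SI)(KKK))))(KK(SI)(KKK)(IS(KI)(IS(IK))(KS(KS)K(KK(SI)(KKK)))))
  →9  IS(KI)(IS(IK))(KS(KS)K(KK(SI)(KKK)))
  →10  S(KI)(IS(IK))(KS(KS)K(KK(SI)(KKK)))
  →11  KI(KS(KS)K(KK(SI)(KKK)))(IS(IK)(KS(KS)K(KK(SI)(KKK))))
  →12  I(IS(IK)(KS(KS)K(KK(SI)(KKK))))
  →13  IS(IK)(KS(KS)K(KK(SI)(KKK)))
  →14  S(IK)(KS(KS)K(KK(SI)(KKK)))
  →15  SK(KS(KS)K(KK(SI)(KKK)))
  →16  SK(SK(KK(SI)(KKK)))
  →17  SK(SK(K(KKK)))
  →18  SK(SK(KK))

Answer: normal form = SK(SK(KK))  (in 18 steps)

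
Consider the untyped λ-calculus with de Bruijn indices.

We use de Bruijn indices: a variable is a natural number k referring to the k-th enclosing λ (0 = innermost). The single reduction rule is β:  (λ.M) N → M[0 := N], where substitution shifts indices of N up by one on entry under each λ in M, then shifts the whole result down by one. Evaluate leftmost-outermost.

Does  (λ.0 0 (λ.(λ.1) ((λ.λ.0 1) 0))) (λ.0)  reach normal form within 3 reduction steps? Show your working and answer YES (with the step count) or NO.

Answer: NO — after 3 steps the term is λ.(λ.1) ((λ.λ.0 1) 0), not yet normal

Derivation:
  start: (λ.0 0 (λ.(λ.1) ((λ.λ.0 1) 0))) (λ.0)
  step 1: (λ.0) (λ.0) (λ.(λ.1) ((λ.λ.0 1) 0))
  step 2: (λ.0) (λ.(λ.1) ((λ.λ.0 1) 0))
  step 3: λ.(λ.1) ((λ.λ.0 1) 0)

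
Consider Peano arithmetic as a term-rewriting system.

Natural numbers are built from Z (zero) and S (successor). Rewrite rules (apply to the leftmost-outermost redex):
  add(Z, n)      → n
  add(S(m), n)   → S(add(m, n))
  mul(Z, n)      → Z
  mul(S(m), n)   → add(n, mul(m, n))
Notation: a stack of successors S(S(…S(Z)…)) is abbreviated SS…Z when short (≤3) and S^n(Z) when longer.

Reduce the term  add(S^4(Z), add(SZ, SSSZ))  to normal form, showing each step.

  start: add(S^4(Z), add(SZ, SSSZ))
  step 1: S(add(SSSZ, add(SZ, SSSZ)))
  step 2: S(S(add(SSZ, add(SZ, SSSZ))))
  step 3: S(S(S(add(SZ, add(SZ, SSSZ)))))
  step 4: S(S(S(S(add(Z, add(SZ, SSSZ))))))
  step 5: S(S(S(S(add(SZ, SSSZ)))))
  step 6: S(S(S(S(S(add(Z, SSSZ))))))
  step 7: S^8(Z)

Answer: normal form = S^8(Z)  (in 7 steps)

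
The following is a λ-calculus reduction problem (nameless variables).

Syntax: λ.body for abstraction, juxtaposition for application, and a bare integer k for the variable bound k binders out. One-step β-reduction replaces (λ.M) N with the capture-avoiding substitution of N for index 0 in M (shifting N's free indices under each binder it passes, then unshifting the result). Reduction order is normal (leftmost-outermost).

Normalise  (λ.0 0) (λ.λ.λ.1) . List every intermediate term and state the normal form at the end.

  start: (λ.0 0) (λ.λ.λ.1)
  step 1: (λ.λ.λ.1) (λ.λ.λ.1)
  step 2: λ.λ.1

Answer: normal form = λ.λ.1  (in 2 steps)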